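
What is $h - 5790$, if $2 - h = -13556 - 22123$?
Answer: $29891$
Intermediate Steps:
$h = 35681$ ($h = 2 - \left(-13556 - 22123\right) = 2 - -35679 = 2 + 35679 = 35681$)
$h - 5790 = 35681 - 5790 = 29891$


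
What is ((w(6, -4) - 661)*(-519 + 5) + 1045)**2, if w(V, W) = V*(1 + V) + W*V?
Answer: 109923413209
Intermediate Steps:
w(V, W) = V*W + V*(1 + V) (w(V, W) = V*(1 + V) + V*W = V*W + V*(1 + V))
((w(6, -4) - 661)*(-519 + 5) + 1045)**2 = ((6*(1 + 6 - 4) - 661)*(-519 + 5) + 1045)**2 = ((6*3 - 661)*(-514) + 1045)**2 = ((18 - 661)*(-514) + 1045)**2 = (-643*(-514) + 1045)**2 = (330502 + 1045)**2 = 331547**2 = 109923413209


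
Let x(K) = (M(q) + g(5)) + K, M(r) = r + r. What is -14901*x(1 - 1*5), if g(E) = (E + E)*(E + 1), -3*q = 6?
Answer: -774852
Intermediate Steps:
q = -2 (q = -1/3*6 = -2)
g(E) = 2*E*(1 + E) (g(E) = (2*E)*(1 + E) = 2*E*(1 + E))
M(r) = 2*r
x(K) = 56 + K (x(K) = (2*(-2) + 2*5*(1 + 5)) + K = (-4 + 2*5*6) + K = (-4 + 60) + K = 56 + K)
-14901*x(1 - 1*5) = -14901*(56 + (1 - 1*5)) = -14901*(56 + (1 - 5)) = -14901*(56 - 4) = -14901*52 = -774852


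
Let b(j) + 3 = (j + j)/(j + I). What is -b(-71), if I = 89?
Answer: 98/9 ≈ 10.889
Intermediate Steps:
b(j) = -3 + 2*j/(89 + j) (b(j) = -3 + (j + j)/(j + 89) = -3 + (2*j)/(89 + j) = -3 + 2*j/(89 + j))
-b(-71) = -(-267 - 1*(-71))/(89 - 71) = -(-267 + 71)/18 = -(-196)/18 = -1*(-98/9) = 98/9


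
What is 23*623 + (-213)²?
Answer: 59698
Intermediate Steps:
23*623 + (-213)² = 14329 + 45369 = 59698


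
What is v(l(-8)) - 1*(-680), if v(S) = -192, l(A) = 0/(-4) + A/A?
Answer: 488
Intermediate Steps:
l(A) = 1 (l(A) = 0*(-¼) + 1 = 0 + 1 = 1)
v(l(-8)) - 1*(-680) = -192 - 1*(-680) = -192 + 680 = 488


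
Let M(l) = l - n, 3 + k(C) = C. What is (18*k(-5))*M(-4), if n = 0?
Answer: 576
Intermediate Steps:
k(C) = -3 + C
M(l) = l (M(l) = l - 1*0 = l + 0 = l)
(18*k(-5))*M(-4) = (18*(-3 - 5))*(-4) = (18*(-8))*(-4) = -144*(-4) = 576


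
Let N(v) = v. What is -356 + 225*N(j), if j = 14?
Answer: 2794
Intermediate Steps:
-356 + 225*N(j) = -356 + 225*14 = -356 + 3150 = 2794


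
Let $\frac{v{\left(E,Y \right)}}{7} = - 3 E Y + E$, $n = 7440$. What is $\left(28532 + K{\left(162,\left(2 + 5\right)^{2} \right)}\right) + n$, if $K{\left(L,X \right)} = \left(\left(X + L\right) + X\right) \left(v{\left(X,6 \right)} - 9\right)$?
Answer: $-1482428$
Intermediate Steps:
$v{\left(E,Y \right)} = 7 E - 21 E Y$ ($v{\left(E,Y \right)} = 7 \left(- 3 E Y + E\right) = 7 \left(E - 3 E Y\right) = 7 E - 21 E Y$)
$K{\left(L,X \right)} = \left(-9 - 119 X\right) \left(L + 2 X\right)$ ($K{\left(L,X \right)} = \left(\left(X + L\right) + X\right) \left(7 X \left(1 - 18\right) - 9\right) = \left(\left(L + X\right) + X\right) \left(7 X \left(1 - 18\right) - 9\right) = \left(L + 2 X\right) \left(7 X \left(-17\right) - 9\right) = \left(L + 2 X\right) \left(- 119 X - 9\right) = \left(L + 2 X\right) \left(-9 - 119 X\right) = \left(-9 - 119 X\right) \left(L + 2 X\right)$)
$\left(28532 + K{\left(162,\left(2 + 5\right)^{2} \right)}\right) + n = \left(28532 - \left(1458 + 238 \left(2 + 5\right)^{4} + 19296 \left(2 + 5\right)^{2}\right)\right) + 7440 = \left(28532 - \left(1458 + 571438 + 945504\right)\right) + 7440 = \left(28532 - \left(2340 + 571438 + 944622\right)\right) + 7440 = \left(28532 - 1518400\right) + 7440 = -1489868 + 7440 = -1482428$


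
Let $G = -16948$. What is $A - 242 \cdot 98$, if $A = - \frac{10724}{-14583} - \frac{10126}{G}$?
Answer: $- \frac{2930571817967}{123576342} \approx -23715.0$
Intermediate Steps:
$A = \frac{164708905}{123576342}$ ($A = - \frac{10724}{-14583} - \frac{10126}{-16948} = \left(-10724\right) \left(- \frac{1}{14583}\right) - - \frac{5063}{8474} = \frac{10724}{14583} + \frac{5063}{8474} = \frac{164708905}{123576342} \approx 1.3329$)
$A - 242 \cdot 98 = \frac{164708905}{123576342} - 242 \cdot 98 = \frac{164708905}{123576342} - 23716 = - \frac{2930571817967}{123576342}$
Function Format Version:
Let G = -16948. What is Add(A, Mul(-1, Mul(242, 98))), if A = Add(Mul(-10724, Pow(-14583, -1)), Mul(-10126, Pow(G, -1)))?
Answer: Rational(-2930571817967, 123576342) ≈ -23715.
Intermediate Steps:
A = Rational(164708905, 123576342) (A = Add(Mul(-10724, Pow(-14583, -1)), Mul(-10126, Pow(-16948, -1))) = Add(Mul(-10724, Rational(-1, 14583)), Mul(-10126, Rational(-1, 16948))) = Add(Rational(10724, 14583), Rational(5063, 8474)) = Rational(164708905, 123576342) ≈ 1.3329)
Add(A, Mul(-1, Mul(242, 98))) = Add(Rational(164708905, 123576342), Mul(-1, Mul(242, 98))) = Add(Rational(164708905, 123576342), Mul(-1, 23716)) = Add(Rational(164708905, 123576342), -23716) = Rational(-2930571817967, 123576342)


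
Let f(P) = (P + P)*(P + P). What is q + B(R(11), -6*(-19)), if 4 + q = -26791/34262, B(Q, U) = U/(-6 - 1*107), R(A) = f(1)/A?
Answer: -22419675/3871606 ≈ -5.7908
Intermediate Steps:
f(P) = 4*P**2 (f(P) = (2*P)*(2*P) = 4*P**2)
R(A) = 4/A (R(A) = (4*1**2)/A = (4*1)/A = 4/A)
B(Q, U) = -U/113 (B(Q, U) = U/(-6 - 107) = U/(-113) = U*(-1/113) = -U/113)
q = -163839/34262 (q = -4 - 26791/34262 = -163839/34262 ≈ -4.7819)
q + B(R(11), -6*(-19)) = -163839/34262 - (-6)*(-19)/113 = -163839/34262 - 1/113*114 = -163839/34262 - 114/113 = -22419675/3871606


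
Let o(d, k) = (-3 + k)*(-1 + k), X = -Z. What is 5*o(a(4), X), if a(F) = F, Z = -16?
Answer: 975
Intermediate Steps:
X = 16 (X = -1*(-16) = 16)
o(d, k) = (-1 + k)*(-3 + k)
5*o(a(4), X) = 5*(3 + 16**2 - 4*16) = 5*(3 + 256 - 64) = 5*195 = 975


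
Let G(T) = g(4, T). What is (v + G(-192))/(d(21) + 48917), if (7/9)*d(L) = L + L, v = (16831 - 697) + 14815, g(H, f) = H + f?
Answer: 30761/48971 ≈ 0.62815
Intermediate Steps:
v = 30949 (v = 16134 + 14815 = 30949)
G(T) = 4 + T
d(L) = 18*L/7 (d(L) = 9*(L + L)/7 = 9*(2*L)/7 = 18*L/7)
(v + G(-192))/(d(21) + 48917) = (30949 + (4 - 192))/((18/7)*21 + 48917) = (30949 - 188)/(54 + 48917) = 30761/48971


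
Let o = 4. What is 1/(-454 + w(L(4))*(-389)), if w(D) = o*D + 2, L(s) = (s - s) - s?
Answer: 1/4992 ≈ 0.00020032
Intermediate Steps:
L(s) = -s (L(s) = 0 - s = -s)
w(D) = 2 + 4*D (w(D) = 4*D + 2 = 2 + 4*D)
1/(-454 + w(L(4))*(-389)) = 1/(-454 + (2 + 4*(-1*4))*(-389)) = 1/(-454 + (2 + 4*(-4))*(-389)) = 1/(-454 + (2 - 16)*(-389)) = 1/(-454 - 14*(-389)) = 1/(-454 + 5446) = 1/4992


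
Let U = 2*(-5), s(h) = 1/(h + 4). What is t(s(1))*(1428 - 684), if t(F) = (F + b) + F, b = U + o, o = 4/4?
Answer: -31992/5 ≈ -6398.4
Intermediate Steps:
o = 1 (o = 4*(1/4) = 1)
s(h) = 1/(4 + h)
U = -10
b = -9 (b = -10 + 1 = -9)
t(F) = -9 + 2*F (t(F) = (F - 9) + F = (-9 + F) + F = -9 + 2*F)
t(s(1))*(1428 - 684) = (-9 + 2/(4 + 1))*(1428 - 684) = (-9 + 2/5)*744 = -43/5*744 = -31992/5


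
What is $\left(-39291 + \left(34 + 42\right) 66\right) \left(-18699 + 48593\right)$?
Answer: $-1024616850$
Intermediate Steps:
$\left(-39291 + \left(34 + 42\right) 66\right) \left(-18699 + 48593\right) = \left(-39291 + 76 \cdot 66\right) 29894 = \left(-39291 + 5016\right) 29894 = \left(-34275\right) 29894 = -1024616850$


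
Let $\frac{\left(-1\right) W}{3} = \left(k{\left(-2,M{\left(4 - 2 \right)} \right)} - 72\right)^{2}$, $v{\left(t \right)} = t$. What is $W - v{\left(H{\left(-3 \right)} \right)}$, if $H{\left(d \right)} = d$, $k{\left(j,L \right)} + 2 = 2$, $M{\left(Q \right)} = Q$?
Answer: $-15549$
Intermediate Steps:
$k{\left(j,L \right)} = 0$ ($k{\left(j,L \right)} = -2 + 2 = 0$)
$W = -15552$ ($W = - 3 \left(0 - 72\right)^{2} = - 3 \left(-72\right)^{2} = \left(-3\right) 5184 = -15552$)
$W - v{\left(H{\left(-3 \right)} \right)} = -15552 - -3 = -15552 + 3 = -15549$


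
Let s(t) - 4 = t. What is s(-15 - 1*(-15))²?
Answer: 16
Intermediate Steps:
s(t) = 4 + t
s(-15 - 1*(-15))² = (4 + (-15 - 1*(-15)))² = (4 + (-15 + 15))² = (4 + 0)² = 4² = 16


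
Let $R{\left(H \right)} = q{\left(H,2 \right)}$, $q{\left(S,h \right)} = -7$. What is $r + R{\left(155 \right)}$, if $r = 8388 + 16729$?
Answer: $25110$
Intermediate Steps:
$R{\left(H \right)} = -7$
$r = 25117$
$r + R{\left(155 \right)} = 25117 - 7 = 25110$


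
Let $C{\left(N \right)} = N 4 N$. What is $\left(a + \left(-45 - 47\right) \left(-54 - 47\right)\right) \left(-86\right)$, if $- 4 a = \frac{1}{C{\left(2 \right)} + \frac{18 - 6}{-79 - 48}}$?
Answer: $- \frac{3228407019}{4040} \approx -7.9911 \cdot 10^{5}$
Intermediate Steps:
$C{\left(N \right)} = 4 N^{2}$ ($C{\left(N \right)} = 4 N N = 4 N^{2}$)
$a = - \frac{127}{8080}$ ($a = - \frac{1}{4 \left(4 \cdot 2^{2} + \frac{18 - 6}{-79 - 48}\right)} = - \frac{1}{4 \left(4 \cdot 4 + \frac{12}{-127}\right)} = - \frac{1}{4 \left(16 + 12 \left(- \frac{1}{127}\right)\right)} = - \frac{1}{4 \left(16 - \frac{12}{127}\right)} = - \frac{1}{4 \cdot \frac{2020}{127}} = \left(- \frac{1}{4}\right) \frac{127}{2020} = - \frac{127}{8080} \approx -0.015718$)
$\left(a + \left(-45 - 47\right) \left(-54 - 47\right)\right) \left(-86\right) = \left(- \frac{127}{8080} + \left(-45 - 47\right) \left(-54 - 47\right)\right) \left(-86\right) = \left(- \frac{127}{8080} - -9292\right) \left(-86\right) = \left(- \frac{127}{8080} + 9292\right) \left(-86\right) = \frac{75079233}{8080} \left(-86\right) = - \frac{3228407019}{4040}$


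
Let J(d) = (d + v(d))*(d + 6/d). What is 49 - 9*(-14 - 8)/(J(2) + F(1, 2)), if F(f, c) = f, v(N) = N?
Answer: 409/7 ≈ 58.429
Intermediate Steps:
J(d) = 2*d*(d + 6/d) (J(d) = (d + d)*(d + 6/d) = (2*d)*(d + 6/d) = 2*d*(d + 6/d))
49 - 9*(-14 - 8)/(J(2) + F(1, 2)) = 49 - 9*(-14 - 8)/((12 + 2*2**2) + 1) = 49 - (-198)/((12 + 2*4) + 1) = 49 - (-198)/((12 + 8) + 1) = 49 - (-198)/(20 + 1) = 49 - (-198)/21 = 49 - 9*(-22/21) = 49 + 66/7 = 409/7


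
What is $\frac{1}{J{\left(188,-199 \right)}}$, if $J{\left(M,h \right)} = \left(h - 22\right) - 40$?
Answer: $- \frac{1}{261} \approx -0.0038314$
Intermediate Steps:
$J{\left(M,h \right)} = -62 + h$ ($J{\left(M,h \right)} = \left(-22 + h\right) - 40 = -62 + h$)
$\frac{1}{J{\left(188,-199 \right)}} = \frac{1}{-62 - 199} = \frac{1}{-261} = - \frac{1}{261}$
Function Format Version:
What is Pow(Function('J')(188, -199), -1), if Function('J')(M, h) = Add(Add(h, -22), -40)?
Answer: Rational(-1, 261) ≈ -0.0038314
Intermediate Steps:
Function('J')(M, h) = Add(-62, h) (Function('J')(M, h) = Add(Add(-22, h), -40) = Add(-62, h))
Pow(Function('J')(188, -199), -1) = Pow(Add(-62, -199), -1) = Pow(-261, -1) = Rational(-1, 261)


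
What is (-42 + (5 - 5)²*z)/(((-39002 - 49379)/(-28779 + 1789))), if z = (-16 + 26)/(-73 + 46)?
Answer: -1133580/88381 ≈ -12.826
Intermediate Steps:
z = -10/27 (z = 10/(-27) = 10*(-1/27) = -10/27 ≈ -0.37037)
(-42 + (5 - 5)²*z)/(((-39002 - 49379)/(-28779 + 1789))) = (-42 + (5 - 5)²*(-10/27))/(((-39002 - 49379)/(-28779 + 1789))) = (-42 + 0²*(-10/27))/((-88381/(-26990))) = (-42 + 0*(-10/27))/((-88381*(-1/26990))) = (-42 + 0)/(88381/26990) = -42*26990/88381 = -1133580/88381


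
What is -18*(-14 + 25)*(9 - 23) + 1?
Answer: 2773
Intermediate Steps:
-18*(-14 + 25)*(9 - 23) + 1 = -198*(-14) + 1 = -18*(-154) + 1 = 2772 + 1 = 2773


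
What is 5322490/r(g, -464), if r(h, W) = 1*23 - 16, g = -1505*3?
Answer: 5322490/7 ≈ 7.6036e+5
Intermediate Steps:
g = -4515
r(h, W) = 7 (r(h, W) = 23 - 16 = 7)
5322490/r(g, -464) = 5322490/7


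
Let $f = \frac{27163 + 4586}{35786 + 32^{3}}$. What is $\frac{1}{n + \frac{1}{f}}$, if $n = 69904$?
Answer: $\frac{31749}{2219450650} \approx 1.4305 \cdot 10^{-5}$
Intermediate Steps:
$f = \frac{31749}{68554}$ ($f = \frac{31749}{35786 + 32768} = \frac{31749}{68554} \approx 0.46312$)
$\frac{1}{n + \frac{1}{f}} = \frac{1}{69904 + \frac{1}{\frac{31749}{68554}}} = \frac{1}{69904 + \frac{68554}{31749}} = \frac{1}{\frac{2219450650}{31749}} = \frac{31749}{2219450650}$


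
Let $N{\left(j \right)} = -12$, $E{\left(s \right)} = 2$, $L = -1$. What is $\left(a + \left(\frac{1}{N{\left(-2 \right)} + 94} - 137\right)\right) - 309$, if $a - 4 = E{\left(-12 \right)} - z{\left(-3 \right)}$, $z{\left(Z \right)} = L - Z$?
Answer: $- \frac{36243}{82} \approx -441.99$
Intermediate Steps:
$z{\left(Z \right)} = -1 - Z$
$a = 4$ ($a = 4 + \left(2 - \left(-1 - -3\right)\right) = 4 + \left(2 - \left(-1 + 3\right)\right) = 4 + \left(2 - 2\right) = 4 + 0 = 4$)
$\left(a + \left(\frac{1}{N{\left(-2 \right)} + 94} - 137\right)\right) - 309 = \left(4 + \left(\frac{1}{-12 + 94} - 137\right)\right) - 309 = \left(4 - \left(137 - \frac{1}{82}\right)\right) - 309 = \left(4 + \left(\frac{1}{82} - 137\right)\right) - 309 = \left(4 - \frac{11233}{82}\right) - 309 = - \frac{10905}{82} - 309 = - \frac{36243}{82}$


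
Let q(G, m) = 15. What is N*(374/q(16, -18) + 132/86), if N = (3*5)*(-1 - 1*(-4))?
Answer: 51216/43 ≈ 1191.1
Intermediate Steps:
N = 45 (N = 15*(-1 + 4) = 15*3 = 45)
N*(374/q(16, -18) + 132/86) = 45*(374/15 + 132/86) = 45*(374*(1/15) + 132*(1/86)) = 45*(374/15 + 66/43) = 45*(17072/645) = 51216/43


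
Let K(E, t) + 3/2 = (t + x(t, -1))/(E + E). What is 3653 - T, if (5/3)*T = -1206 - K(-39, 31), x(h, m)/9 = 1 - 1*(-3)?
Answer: 284387/65 ≈ 4375.2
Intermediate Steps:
x(h, m) = 36 (x(h, m) = 9*(1 - 1*(-3)) = 9*(1 + 3) = 9*4 = 36)
K(E, t) = -3/2 + (36 + t)/(2*E) (K(E, t) = -3/2 + (t + 36)/(E + E) = -3/2 + (36 + t)/((2*E)) = -3/2 + (36 + t)*(1/(2*E)) = -3/2 + (36 + t)/(2*E))
T = -46942/65 (T = 3*(-1206 - (36 + 31 - 3*(-39))/(2*(-39)))/5 = 3*(-1206 - (-1)*(36 + 31 + 117)/(2*39))/5 = 3*(-1206 - (-1)*184/(2*39))/5 = 3*(-1206 - 1*(-92/39))/5 = 3*(-1206 + 92/39)/5 = (⅗)*(-46942/39) = -46942/65 ≈ -722.18)
3653 - T = 3653 - 1*(-46942/65) = 3653 + 46942/65 = 284387/65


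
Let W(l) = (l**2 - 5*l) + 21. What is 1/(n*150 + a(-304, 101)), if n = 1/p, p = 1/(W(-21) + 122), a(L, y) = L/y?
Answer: 101/10438046 ≈ 9.6761e-6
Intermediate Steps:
W(l) = 21 + l**2 - 5*l
p = 1/689 (p = 1/((21 + (-21)**2 - 5*(-21)) + 122) = 1/((21 + 441 + 105) + 122) = 1/(567 + 122) = 1/689 ≈ 0.0014514)
n = 689 (n = 1/(1/689) = 689)
1/(n*150 + a(-304, 101)) = 1/(689*150 - 304/101) = 1/(103350 - 304*1/101) = 1/(103350 - 304/101) = 1/(10438046/101) = 101/10438046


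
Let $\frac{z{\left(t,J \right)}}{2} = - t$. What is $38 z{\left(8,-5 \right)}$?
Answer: $-608$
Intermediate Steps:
$z{\left(t,J \right)} = - 2 t$ ($z{\left(t,J \right)} = 2 \left(- t\right) = - 2 t$)
$38 z{\left(8,-5 \right)} = 38 \left(\left(-2\right) 8\right) = 38 \left(-16\right) = -608$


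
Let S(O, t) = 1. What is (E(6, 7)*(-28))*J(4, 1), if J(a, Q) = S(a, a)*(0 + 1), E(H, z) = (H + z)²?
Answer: -4732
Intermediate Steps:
J(a, Q) = 1 (J(a, Q) = 1*(0 + 1) = 1*1 = 1)
(E(6, 7)*(-28))*J(4, 1) = ((6 + 7)²*(-28))*1 = (13²*(-28))*1 = (169*(-28))*1 = -4732*1 = -4732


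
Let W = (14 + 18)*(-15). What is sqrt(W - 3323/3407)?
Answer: I*sqrt(5582992981)/3407 ≈ 21.931*I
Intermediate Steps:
W = -480 (W = 32*(-15) = -480)
sqrt(W - 3323/3407) = sqrt(-480 - 3323/3407) = sqrt(-1638683/3407) = I*sqrt(5582992981)/3407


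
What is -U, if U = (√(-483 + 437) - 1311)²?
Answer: -1718675 + 2622*I*√46 ≈ -1.7187e+6 + 17783.0*I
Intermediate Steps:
U = (-1311 + I*√46)² (U = (√(-46) - 1311)² = (I*√46 - 1311)² = (-1311 + I*√46)² ≈ 1.7187e+6 - 1.778e+4*I)
-U = -(1311 - I*√46)²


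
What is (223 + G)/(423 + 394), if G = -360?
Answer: -137/817 ≈ -0.16769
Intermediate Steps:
(223 + G)/(423 + 394) = (223 - 360)/(423 + 394) = -137/817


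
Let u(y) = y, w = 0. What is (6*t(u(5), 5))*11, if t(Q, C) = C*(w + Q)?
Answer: 1650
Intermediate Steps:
t(Q, C) = C*Q (t(Q, C) = C*(0 + Q) = C*Q)
(6*t(u(5), 5))*11 = (6*(5*5))*11 = (6*25)*11 = 150*11 = 1650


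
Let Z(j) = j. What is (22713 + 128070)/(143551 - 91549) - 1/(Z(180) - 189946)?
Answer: 2384461565/822350961 ≈ 2.8996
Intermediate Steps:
(22713 + 128070)/(143551 - 91549) - 1/(Z(180) - 189946) = (22713 + 128070)/(143551 - 91549) - 1/(180 - 189946) = 150783/52002 - 1/(-189766) = 150783*(1/52002) - 1*(-1/189766) = 50261/17334 + 1/189766 = 2384461565/822350961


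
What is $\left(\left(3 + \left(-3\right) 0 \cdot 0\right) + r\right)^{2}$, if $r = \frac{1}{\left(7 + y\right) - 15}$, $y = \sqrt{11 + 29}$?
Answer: $\frac{517}{72} - \frac{4 \sqrt{10}}{9} \approx 5.7751$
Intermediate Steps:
$y = 2 \sqrt{10}$ ($y = \sqrt{40} = 2 \sqrt{10} \approx 6.3246$)
$r = \frac{1}{-8 + 2 \sqrt{10}}$ ($r = \frac{1}{\left(7 + 2 \sqrt{10}\right) - 15} = \frac{1}{-8 + 2 \sqrt{10}} \approx -0.59686$)
$\left(\left(3 + \left(-3\right) 0 \cdot 0\right) + r\right)^{2} = \left(\left(3 + \left(-3\right) 0 \cdot 0\right) - \left(\frac{1}{3} + \frac{\sqrt{10}}{12}\right)\right)^{2} = \left(\left(3 + 0 \cdot 0\right) - \left(\frac{1}{3} + \frac{\sqrt{10}}{12}\right)\right)^{2} = \left(\left(3 + 0\right) - \left(\frac{1}{3} + \frac{\sqrt{10}}{12}\right)\right)^{2} = \left(3 - \left(\frac{1}{3} + \frac{\sqrt{10}}{12}\right)\right)^{2} = \left(\frac{8}{3} - \frac{\sqrt{10}}{12}\right)^{2}$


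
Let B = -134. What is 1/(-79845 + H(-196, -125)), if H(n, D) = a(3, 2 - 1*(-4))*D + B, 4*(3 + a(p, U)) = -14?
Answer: -2/158333 ≈ -1.2632e-5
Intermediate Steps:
a(p, U) = -13/2 (a(p, U) = -3 + (1/4)*(-14) = -3 - 7/2 = -13/2)
H(n, D) = -134 - 13*D/2 (H(n, D) = -13*D/2 - 134 = -134 - 13*D/2)
1/(-79845 + H(-196, -125)) = 1/(-79845 + (-134 - 13/2*(-125))) = 1/(-79845 + (-134 + 1625/2)) = 1/(-79845 + 1357/2) = 1/(-158333/2) = -2/158333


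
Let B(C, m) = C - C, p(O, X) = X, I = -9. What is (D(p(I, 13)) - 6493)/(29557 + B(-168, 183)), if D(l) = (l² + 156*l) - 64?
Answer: -4360/29557 ≈ -0.14751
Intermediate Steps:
B(C, m) = 0
D(l) = -64 + l² + 156*l
(D(p(I, 13)) - 6493)/(29557 + B(-168, 183)) = ((-64 + 13² + 156*13) - 6493)/(29557 + 0) = ((-64 + 169 + 2028) - 6493)/29557 = (2133 - 6493)*(1/29557) = -4360*1/29557 = -4360/29557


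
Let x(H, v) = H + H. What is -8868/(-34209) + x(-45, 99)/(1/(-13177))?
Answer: 13523162746/11403 ≈ 1.1859e+6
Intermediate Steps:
x(H, v) = 2*H
-8868/(-34209) + x(-45, 99)/(1/(-13177)) = -8868/(-34209) + (2*(-45))/(1/(-13177)) = -8868*(-1/34209) - 90/(-1/13177) = 2956/11403 - 90*(-13177) = 2956/11403 + 1185930 = 13523162746/11403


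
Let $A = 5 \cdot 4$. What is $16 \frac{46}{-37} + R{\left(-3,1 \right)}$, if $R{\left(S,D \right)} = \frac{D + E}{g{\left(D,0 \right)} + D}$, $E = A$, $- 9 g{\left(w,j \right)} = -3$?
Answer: $- \frac{613}{148} \approx -4.1419$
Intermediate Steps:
$g{\left(w,j \right)} = \frac{1}{3}$ ($g{\left(w,j \right)} = \left(- \frac{1}{9}\right) \left(-3\right) = \frac{1}{3}$)
$A = 20$
$E = 20$
$R{\left(S,D \right)} = \frac{20 + D}{\frac{1}{3} + D}$ ($R{\left(S,D \right)} = \frac{D + 20}{\frac{1}{3} + D} = \frac{20 + D}{\frac{1}{3} + D}$)
$16 \frac{46}{-37} + R{\left(-3,1 \right)} = 16 \frac{46}{-37} + \frac{3 \left(20 + 1\right)}{1 + 3 \cdot 1} = 16 \cdot 46 \left(- \frac{1}{37}\right) + 3 \frac{1}{1 + 3} \cdot 21 = 16 \left(- \frac{46}{37}\right) + 3 \cdot \frac{1}{4} \cdot 21 = - \frac{736}{37} + 3 \cdot \frac{1}{4} \cdot 21 = - \frac{736}{37} + \frac{63}{4} = - \frac{613}{148}$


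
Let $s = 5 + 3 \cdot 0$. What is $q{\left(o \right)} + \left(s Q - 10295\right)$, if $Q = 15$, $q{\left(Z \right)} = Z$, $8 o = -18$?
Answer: $- \frac{40889}{4} \approx -10222.0$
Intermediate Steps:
$o = - \frac{9}{4}$ ($o = \frac{1}{8} \left(-18\right) = - \frac{9}{4} \approx -2.25$)
$s = 5$ ($s = 5 + 0 = 5$)
$q{\left(o \right)} + \left(s Q - 10295\right) = - \frac{9}{4} + \left(5 \cdot 15 - 10295\right) = - \frac{9}{4} + \left(75 - 10295\right) = - \frac{9}{4} - 10220 = - \frac{40889}{4}$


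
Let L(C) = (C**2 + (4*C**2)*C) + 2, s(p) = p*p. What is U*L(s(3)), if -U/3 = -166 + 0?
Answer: 1493502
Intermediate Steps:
s(p) = p**2
L(C) = 2 + C**2 + 4*C**3 (L(C) = (C**2 + 4*C**3) + 2 = 2 + C**2 + 4*C**3)
U = 498 (U = -3*(-166 + 0) = -3*(-166) = 498)
U*L(s(3)) = 498*(2 + (3**2)**2 + 4*(3**2)**3) = 498*(2 + 9**2 + 4*9**3) = 498*(2 + 81 + 4*729) = 498*(2 + 81 + 2916) = 498*2999 = 1493502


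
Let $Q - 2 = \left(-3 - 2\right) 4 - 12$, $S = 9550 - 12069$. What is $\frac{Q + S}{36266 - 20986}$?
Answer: $- \frac{2549}{15280} \approx -0.16682$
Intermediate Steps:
$S = -2519$ ($S = 9550 - 12069 = -2519$)
$Q = -30$ ($Q = 2 + \left(\left(-3 - 2\right) 4 - 12\right) = 2 - 32 = -30$)
$\frac{Q + S}{36266 - 20986} = \frac{-30 - 2519}{36266 - 20986} = - \frac{2549}{15280}$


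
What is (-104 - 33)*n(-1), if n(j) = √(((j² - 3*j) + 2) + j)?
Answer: -137*√5 ≈ -306.34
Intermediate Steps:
n(j) = √(2 + j² - 2*j) (n(j) = √((2 + j² - 3*j) + j) = √(2 + j² - 2*j))
(-104 - 33)*n(-1) = (-104 - 33)*√(2 + (-1)² - 2*(-1)) = -137*√(2 + 1 + 2) = -137*√5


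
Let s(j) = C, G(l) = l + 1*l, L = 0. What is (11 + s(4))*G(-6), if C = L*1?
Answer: -132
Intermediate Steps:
G(l) = 2*l (G(l) = l + l = 2*l)
C = 0 (C = 0*1 = 0)
s(j) = 0
(11 + s(4))*G(-6) = (11 + 0)*(2*(-6)) = 11*(-12) = -132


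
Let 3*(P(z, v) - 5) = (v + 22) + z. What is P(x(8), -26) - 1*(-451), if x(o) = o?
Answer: 1372/3 ≈ 457.33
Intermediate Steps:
P(z, v) = 37/3 + v/3 + z/3 (P(z, v) = 5 + ((v + 22) + z)/3 = 5 + ((22 + v) + z)/3 = 5 + (22 + v + z)/3 = 5 + (22/3 + v/3 + z/3) = 37/3 + v/3 + z/3)
P(x(8), -26) - 1*(-451) = (37/3 + (⅓)*(-26) + (⅓)*8) - 1*(-451) = (37/3 - 26/3 + 8/3) + 451 = 19/3 + 451 = 1372/3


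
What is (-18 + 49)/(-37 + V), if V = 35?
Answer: -31/2 ≈ -15.500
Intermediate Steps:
(-18 + 49)/(-37 + V) = (-18 + 49)/(-37 + 35) = 31/(-2) = -1/2*31 = -31/2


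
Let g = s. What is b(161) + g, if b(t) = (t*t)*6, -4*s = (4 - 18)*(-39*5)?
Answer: 309687/2 ≈ 1.5484e+5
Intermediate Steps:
s = -1365/2 (s = -(4 - 18)*(-39*5)/4 = -(-7)*(-195)/2 = -1/4*2730 = -1365/2 ≈ -682.50)
g = -1365/2 ≈ -682.50
b(t) = 6*t**2 (b(t) = t**2*6 = 6*t**2)
b(161) + g = 6*161**2 - 1365/2 = 6*25921 - 1365/2 = 155526 - 1365/2 = 309687/2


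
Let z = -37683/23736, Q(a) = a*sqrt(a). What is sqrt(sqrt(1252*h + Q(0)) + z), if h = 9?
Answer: sqrt(-24845658 + 93899616*sqrt(313))/3956 ≈ 10.226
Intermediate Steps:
Q(a) = a**(3/2)
z = -12561/7912 (z = -37683*1/23736 = -12561/7912 ≈ -1.5876)
sqrt(sqrt(1252*h + Q(0)) + z) = sqrt(sqrt(1252*9 + 0**(3/2)) - 12561/7912) = sqrt(sqrt(11268 + 0) - 12561/7912) = sqrt(sqrt(11268) - 12561/7912) = sqrt(6*sqrt(313) - 12561/7912) = sqrt(-12561/7912 + 6*sqrt(313))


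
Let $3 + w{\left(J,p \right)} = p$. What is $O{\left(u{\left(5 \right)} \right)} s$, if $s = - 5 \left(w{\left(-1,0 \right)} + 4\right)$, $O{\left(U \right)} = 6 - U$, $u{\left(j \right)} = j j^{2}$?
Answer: $595$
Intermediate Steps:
$w{\left(J,p \right)} = -3 + p$
$u{\left(j \right)} = j^{3}$
$s = -5$ ($s = - 5 \left(\left(-3 + 0\right) + 4\right) = - 5 \left(-3 + 4\right) = \left(-5\right) 1 = -5$)
$O{\left(u{\left(5 \right)} \right)} s = \left(6 - 5^{3}\right) \left(-5\right) = \left(6 - 125\right) \left(-5\right) = \left(-119\right) \left(-5\right) = 595$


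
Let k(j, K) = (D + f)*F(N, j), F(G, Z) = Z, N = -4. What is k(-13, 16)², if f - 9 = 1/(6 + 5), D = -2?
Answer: 1028196/121 ≈ 8497.5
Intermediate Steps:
f = 100/11 (f = 9 + 1/(6 + 5) = 9 + 1/11 = 100/11 ≈ 9.0909)
k(j, K) = 78*j/11 (k(j, K) = (-2 + 100/11)*j = 78*j/11)
k(-13, 16)² = ((78/11)*(-13))² = (-1014/11)² = 1028196/121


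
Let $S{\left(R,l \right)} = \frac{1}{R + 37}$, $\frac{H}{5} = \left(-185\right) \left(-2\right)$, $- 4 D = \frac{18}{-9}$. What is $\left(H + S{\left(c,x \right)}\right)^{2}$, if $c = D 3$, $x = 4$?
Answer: $\frac{20292572304}{5929} \approx 3.4226 \cdot 10^{6}$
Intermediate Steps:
$D = \frac{1}{2}$ ($D = - \frac{18 \frac{1}{-9}}{4} = - \frac{18 \left(- \frac{1}{9}\right)}{4} = \left(- \frac{1}{4}\right) \left(-2\right) = \frac{1}{2} \approx 0.5$)
$H = 1850$ ($H = 5 \left(\left(-185\right) \left(-2\right)\right) = 5 \cdot 370 = 1850$)
$c = \frac{3}{2}$ ($c = \frac{1}{2} \cdot 3 = \frac{3}{2} \approx 1.5$)
$S{\left(R,l \right)} = \frac{1}{37 + R}$
$\left(H + S{\left(c,x \right)}\right)^{2} = \left(1850 + \frac{1}{37 + \frac{3}{2}}\right)^{2} = \left(1850 + \frac{1}{\frac{77}{2}}\right)^{2} = \left(1850 + \frac{2}{77}\right)^{2} = \left(\frac{142452}{77}\right)^{2} = \frac{20292572304}{5929}$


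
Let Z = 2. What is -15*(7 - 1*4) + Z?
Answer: -43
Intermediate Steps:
-15*(7 - 1*4) + Z = -15*(7 - 1*4) + 2 = -15*(7 - 4) + 2 = -15*3 + 2 = -45 + 2 = -43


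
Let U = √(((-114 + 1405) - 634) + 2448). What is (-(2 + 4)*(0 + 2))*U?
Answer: -36*√345 ≈ -668.67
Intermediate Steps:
U = 3*√345 (U = √((1291 - 634) + 2448) = √(657 + 2448) = √3105 = 3*√345 ≈ 55.723)
(-(2 + 4)*(0 + 2))*U = (-(2 + 4)*(0 + 2))*(3*√345) = (-6*2)*(3*√345) = (-1*12)*(3*√345) = -36*√345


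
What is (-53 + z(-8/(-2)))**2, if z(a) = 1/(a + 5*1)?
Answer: 226576/81 ≈ 2797.2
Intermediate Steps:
z(a) = 1/(5 + a) (z(a) = 1/(a + 5) = 1/(5 + a))
(-53 + z(-8/(-2)))**2 = (-53 + 1/(5 - 8/(-2)))**2 = (-53 + 1/(5 - 8*(-1/2)))**2 = (-53 + 1/(5 + 4))**2 = (-53 + 1/9)**2 = (-476/9)**2 = 226576/81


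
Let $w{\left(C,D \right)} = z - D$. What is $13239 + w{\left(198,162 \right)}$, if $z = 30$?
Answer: $13107$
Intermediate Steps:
$w{\left(C,D \right)} = 30 - D$
$13239 + w{\left(198,162 \right)} = 13239 + \left(30 - 162\right) = 13239 - 132 = 13107$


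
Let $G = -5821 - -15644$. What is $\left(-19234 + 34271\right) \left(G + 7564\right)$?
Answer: $261448319$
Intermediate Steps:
$G = 9823$ ($G = -5821 + 15644 = 9823$)
$\left(-19234 + 34271\right) \left(G + 7564\right) = \left(-19234 + 34271\right) \left(9823 + 7564\right) = 15037 \cdot 17387 = 261448319$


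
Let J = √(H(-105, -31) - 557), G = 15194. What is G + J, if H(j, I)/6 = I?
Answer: 15194 + I*√743 ≈ 15194.0 + 27.258*I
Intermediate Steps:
H(j, I) = 6*I
J = I*√743 (J = √(6*(-31) - 557) = √(-186 - 557) = √(-743) = I*√743 ≈ 27.258*I)
G + J = 15194 + I*√743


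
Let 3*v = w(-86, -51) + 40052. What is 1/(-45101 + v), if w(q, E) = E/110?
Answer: -330/10477661 ≈ -3.1496e-5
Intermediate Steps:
w(q, E) = E/110 (w(q, E) = E*(1/110) = E/110)
v = 4405669/330 (v = ((1/110)*(-51) + 40052)/3 = (-51/110 + 40052)/3 = (⅓)*(4405669/110) = 4405669/330 ≈ 13351.)
1/(-45101 + v) = 1/(-45101 + 4405669/330) = 1/(-10477661/330) = -330/10477661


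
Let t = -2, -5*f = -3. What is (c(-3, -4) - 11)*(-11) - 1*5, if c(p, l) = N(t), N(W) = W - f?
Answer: 723/5 ≈ 144.60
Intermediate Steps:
f = ⅗ (f = -⅕*(-3) = ⅗ ≈ 0.60000)
N(W) = -⅗ + W (N(W) = W - 1*⅗ = W - ⅗ = -⅗ + W)
c(p, l) = -13/5 (c(p, l) = -⅗ - 2 = -13/5)
(c(-3, -4) - 11)*(-11) - 1*5 = (-13/5 - 11)*(-11) - 1*5 = -68/5*(-11) - 5 = 748/5 - 5 = 723/5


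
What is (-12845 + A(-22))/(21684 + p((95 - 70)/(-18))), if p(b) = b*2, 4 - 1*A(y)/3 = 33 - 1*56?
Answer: -114876/195131 ≈ -0.58871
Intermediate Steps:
A(y) = 81 (A(y) = 12 - 3*(33 - 1*56) = 12 - 3*(33 - 56) = 12 - 3*(-23) = 12 + 69 = 81)
p(b) = 2*b
(-12845 + A(-22))/(21684 + p((95 - 70)/(-18))) = (-12845 + 81)/(21684 + 2*((95 - 70)/(-18))) = -12764/(21684 + 2*(25*(-1/18))) = -12764/(21684 + 2*(-25/18)) = -12764/(21684 - 25/9) = -12764/195131/9 = -12764*9/195131 = -114876/195131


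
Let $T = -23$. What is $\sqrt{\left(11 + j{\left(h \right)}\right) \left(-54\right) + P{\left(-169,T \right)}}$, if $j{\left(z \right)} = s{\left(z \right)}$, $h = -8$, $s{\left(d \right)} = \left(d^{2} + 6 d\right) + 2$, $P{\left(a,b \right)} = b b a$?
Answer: $i \sqrt{90967} \approx 301.61 i$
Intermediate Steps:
$P{\left(a,b \right)} = a b^{2}$ ($P{\left(a,b \right)} = b^{2} a = a b^{2}$)
$s{\left(d \right)} = 2 + d^{2} + 6 d$
$j{\left(z \right)} = 2 + z^{2} + 6 z$
$\sqrt{\left(11 + j{\left(h \right)}\right) \left(-54\right) + P{\left(-169,T \right)}} = \sqrt{\left(11 + \left(2 + \left(-8\right)^{2} + 6 \left(-8\right)\right)\right) \left(-54\right) - 169 \left(-23\right)^{2}} = \sqrt{\left(11 + \left(2 + 64 - 48\right)\right) \left(-54\right) - 89401} = \sqrt{\left(11 + 18\right) \left(-54\right) - 89401} = \sqrt{29 \left(-54\right) - 89401} = \sqrt{-1566 - 89401} = \sqrt{-90967} = i \sqrt{90967}$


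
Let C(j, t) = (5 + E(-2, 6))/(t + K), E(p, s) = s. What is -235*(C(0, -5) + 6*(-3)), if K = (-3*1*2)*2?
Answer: 74495/17 ≈ 4382.1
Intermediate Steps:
K = -12 (K = -3*2*2 = -6*2 = -12)
C(j, t) = 11/(-12 + t) (C(j, t) = (5 + 6)/(t - 12) = 11/(-12 + t))
-235*(C(0, -5) + 6*(-3)) = -235*(11/(-12 - 5) + 6*(-3)) = -235*(11/(-17) - 18) = -235*(11*(-1/17) - 18) = -235*(-11/17 - 18) = -235*(-317/17) = 74495/17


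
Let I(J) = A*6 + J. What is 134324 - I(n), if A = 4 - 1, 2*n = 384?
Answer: 134114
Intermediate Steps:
n = 192 (n = (½)*384 = 192)
A = 3
I(J) = 18 + J (I(J) = 3*6 + J = 18 + J)
134324 - I(n) = 134324 - (18 + 192) = 134324 - 1*210 = 134324 - 210 = 134114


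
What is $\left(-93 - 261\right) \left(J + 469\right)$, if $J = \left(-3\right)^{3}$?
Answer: $-156468$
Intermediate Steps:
$J = -27$
$\left(-93 - 261\right) \left(J + 469\right) = \left(-93 - 261\right) \left(-27 + 469\right) = \left(-354\right) 442 = -156468$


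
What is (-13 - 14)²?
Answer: 729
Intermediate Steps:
(-13 - 14)² = (-27)² = 729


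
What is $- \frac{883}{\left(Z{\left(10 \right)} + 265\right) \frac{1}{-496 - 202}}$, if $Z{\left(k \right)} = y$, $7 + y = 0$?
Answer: $\frac{308167}{129} \approx 2388.9$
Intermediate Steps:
$y = -7$ ($y = -7 + 0 = -7$)
$Z{\left(k \right)} = -7$
$- \frac{883}{\left(Z{\left(10 \right)} + 265\right) \frac{1}{-496 - 202}} = - \frac{883}{\left(-7 + 265\right) \frac{1}{-496 - 202}} = - \frac{883}{258 \frac{1}{-698}} = - \frac{883}{258 \left(- \frac{1}{698}\right)} = - \frac{883}{- \frac{129}{349}} = \left(-883\right) \left(- \frac{349}{129}\right) = \frac{308167}{129}$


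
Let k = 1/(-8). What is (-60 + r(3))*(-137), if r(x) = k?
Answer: 65897/8 ≈ 8237.1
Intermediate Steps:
k = -1/8 ≈ -0.12500
r(x) = -1/8
(-60 + r(3))*(-137) = (-60 - 1/8)*(-137) = -481/8*(-137) = 65897/8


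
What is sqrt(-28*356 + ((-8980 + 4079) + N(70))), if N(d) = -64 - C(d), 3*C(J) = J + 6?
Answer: 5*I*sqrt(5385)/3 ≈ 122.3*I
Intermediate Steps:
C(J) = 2 + J/3 (C(J) = (J + 6)/3 = (6 + J)/3 = 2 + J/3)
N(d) = -66 - d/3 (N(d) = -64 - (2 + d/3) = -64 + (-2 - d/3) = -66 - d/3)
sqrt(-28*356 + ((-8980 + 4079) + N(70))) = sqrt(-28*356 + ((-8980 + 4079) + (-66 - 1/3*70))) = sqrt(-9968 + (-4901 + (-66 - 70/3))) = sqrt(-9968 + (-4901 - 268/3)) = sqrt(-9968 - 14971/3) = sqrt(-44875/3) = 5*I*sqrt(5385)/3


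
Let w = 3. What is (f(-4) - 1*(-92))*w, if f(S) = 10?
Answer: 306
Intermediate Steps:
(f(-4) - 1*(-92))*w = (10 - 1*(-92))*3 = (10 + 92)*3 = 102*3 = 306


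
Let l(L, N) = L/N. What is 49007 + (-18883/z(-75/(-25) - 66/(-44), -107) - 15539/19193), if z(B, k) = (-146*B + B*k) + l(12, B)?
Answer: 6412198687294/130800295 ≈ 49023.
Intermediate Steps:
z(B, k) = -146*B + 12/B + B*k (z(B, k) = (-146*B + B*k) + 12/B = -146*B + 12/B + B*k)
49007 + (-18883/z(-75/(-25) - 66/(-44), -107) - 15539/19193) = 49007 + (-18883*(-75/(-25) - 66/(-44))/(12 + (-75/(-25) - 66/(-44))²*(-146 - 107)) - 15539/19193) = 49007 + (-18883*(-75*(-1/25) - 66*(-1/44))/(12 + (-75*(-1/25) - 66*(-1/44))²*(-253)) - 15539*1/19193) = 49007 + (-18883*(3 + 3/2)/(12 + (3 + 3/2)²*(-253)) - 15539/19193) = 49007 + (-18883*9/(2*(12 + (9/2)²*(-253))) - 15539/19193) = 49007 + (-18883*9/(2*(12 + (81/4)*(-253))) - 15539/19193) = 49007 + (-18883*9/(2*(12 - 20493/4)) - 15539/19193) = 49007 + (-18883/((2/9)*(-20445/4)) - 15539/19193) = 49007 + (-18883/(-6815/6) - 15539/19193) = 49007 + (-18883*(-6/6815) - 15539/19193) = 49007 + (113298/6815 - 15539/19193) = 49007 + 2068630229/130800295 = 6412198687294/130800295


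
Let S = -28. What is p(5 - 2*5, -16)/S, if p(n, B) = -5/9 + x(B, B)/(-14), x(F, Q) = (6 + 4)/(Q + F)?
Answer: 1075/56448 ≈ 0.019044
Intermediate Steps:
x(F, Q) = 10/(F + Q)
p(n, B) = -5/9 - 5/(14*B) (p(n, B) = -5/9 + (10/(B + B))/(-14) = -5*⅑ + (10/((2*B)))*(-1/14) = -5/9 + (10*(1/(2*B)))*(-1/14) = -5/9 + (5/B)*(-1/14) = -5/9 - 5/(14*B))
p(5 - 2*5, -16)/S = ((5/126)*(-9 - 14*(-16))/(-16))/(-28) = ((5/126)*(-1/16)*(-9 + 224))*(-1/28) = ((5/126)*(-1/16)*215)*(-1/28) = -1075/2016*(-1/28) = 1075/56448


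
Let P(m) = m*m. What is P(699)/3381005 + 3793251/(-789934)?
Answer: -12439038054921/2670770803670 ≈ -4.6575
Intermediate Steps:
P(m) = m**2
P(699)/3381005 + 3793251/(-789934) = 699**2/3381005 + 3793251/(-789934) = 488601*(1/3381005) + 3793251*(-1/789934) = 488601/3381005 - 3793251/789934 = -12439038054921/2670770803670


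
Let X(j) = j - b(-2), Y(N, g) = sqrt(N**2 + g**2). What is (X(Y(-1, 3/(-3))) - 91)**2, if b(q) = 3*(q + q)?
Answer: (79 - sqrt(2))**2 ≈ 6019.6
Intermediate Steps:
b(q) = 6*q (b(q) = 3*(2*q) = 6*q)
X(j) = 12 + j (X(j) = j - 6*(-2) = j - 1*(-12) = j + 12 = 12 + j)
(X(Y(-1, 3/(-3))) - 91)**2 = ((12 + sqrt((-1)**2 + (3/(-3))**2)) - 91)**2 = ((12 + sqrt(1 + (3*(-1/3))**2)) - 91)**2 = ((12 + sqrt(1 + (-1)**2)) - 91)**2 = ((12 + sqrt(1 + 1)) - 91)**2 = ((12 + sqrt(2)) - 91)**2 = (-79 + sqrt(2))**2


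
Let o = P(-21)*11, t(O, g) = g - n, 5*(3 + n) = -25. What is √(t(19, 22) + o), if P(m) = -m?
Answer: 3*√29 ≈ 16.155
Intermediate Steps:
n = -8 (n = -3 + (⅕)*(-25) = -3 - 5 = -8)
t(O, g) = 8 + g (t(O, g) = g - 1*(-8) = g + 8 = 8 + g)
o = 231 (o = -1*(-21)*11 = 21*11 = 231)
√(t(19, 22) + o) = √((8 + 22) + 231) = √(30 + 231) = √261 = 3*√29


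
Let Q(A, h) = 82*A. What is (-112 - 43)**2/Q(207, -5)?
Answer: 24025/16974 ≈ 1.4154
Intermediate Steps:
(-112 - 43)**2/Q(207, -5) = (-112 - 43)**2/((82*207)) = (-155)**2/16974 = 24025*(1/16974) = 24025/16974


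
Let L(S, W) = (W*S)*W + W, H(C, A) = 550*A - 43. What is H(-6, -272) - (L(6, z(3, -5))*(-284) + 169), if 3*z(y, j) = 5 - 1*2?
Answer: -147824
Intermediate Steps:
H(C, A) = -43 + 550*A
z(y, j) = 1 (z(y, j) = (5 - 1*2)/3 = (5 - 2)/3 = (⅓)*3 = 1)
L(S, W) = W + S*W² (L(S, W) = (S*W)*W + W = S*W² + W = W + S*W²)
H(-6, -272) - (L(6, z(3, -5))*(-284) + 169) = (-43 + 550*(-272)) - ((1*(1 + 6*1))*(-284) + 169) = (-43 - 149600) - ((1*(1 + 6))*(-284) + 169) = -149643 - ((1*7)*(-284) + 169) = -149643 - (7*(-284) + 169) = -149643 - (-1988 + 169) = -149643 - 1*(-1819) = -149643 + 1819 = -147824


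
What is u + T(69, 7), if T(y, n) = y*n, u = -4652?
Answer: -4169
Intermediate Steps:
T(y, n) = n*y
u + T(69, 7) = -4652 + 7*69 = -4652 + 483 = -4169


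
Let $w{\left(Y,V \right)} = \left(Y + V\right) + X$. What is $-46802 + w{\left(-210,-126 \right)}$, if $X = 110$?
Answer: $-47028$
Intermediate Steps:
$w{\left(Y,V \right)} = 110 + V + Y$ ($w{\left(Y,V \right)} = \left(Y + V\right) + 110 = \left(V + Y\right) + 110 = 110 + V + Y$)
$-46802 + w{\left(-210,-126 \right)} = -46802 - 226 = -47028$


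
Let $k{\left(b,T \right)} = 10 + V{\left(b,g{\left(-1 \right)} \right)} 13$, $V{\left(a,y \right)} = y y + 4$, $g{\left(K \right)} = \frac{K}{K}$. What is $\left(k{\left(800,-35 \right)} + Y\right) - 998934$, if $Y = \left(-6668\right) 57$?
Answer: $-1378935$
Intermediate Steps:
$g{\left(K \right)} = 1$
$V{\left(a,y \right)} = 4 + y^{2}$ ($V{\left(a,y \right)} = y^{2} + 4 = 4 + y^{2}$)
$Y = -380076$
$k{\left(b,T \right)} = 75$ ($k{\left(b,T \right)} = 10 + \left(4 + 1^{2}\right) 13 = 10 + \left(4 + 1\right) 13 = 10 + 5 \cdot 13 = 10 + 65 = 75$)
$\left(k{\left(800,-35 \right)} + Y\right) - 998934 = \left(75 - 380076\right) - 998934 = -380001 - 998934 = -1378935$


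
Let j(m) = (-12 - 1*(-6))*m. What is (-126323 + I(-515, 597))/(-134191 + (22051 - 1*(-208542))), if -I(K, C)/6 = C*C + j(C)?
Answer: -2243285/96402 ≈ -23.270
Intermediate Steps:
j(m) = -6*m (j(m) = (-12 + 6)*m = -6*m)
I(K, C) = -6*C**2 + 36*C (I(K, C) = -6*(C*C - 6*C) = -6*(C**2 - 6*C) = -6*C**2 + 36*C)
(-126323 + I(-515, 597))/(-134191 + (22051 - 1*(-208542))) = (-126323 + 6*597*(6 - 1*597))/(-134191 + (22051 - 1*(-208542))) = (-126323 + 6*597*(6 - 597))/(-134191 + (22051 + 208542)) = (-126323 + 6*597*(-591))/(-134191 + 230593) = (-126323 - 2116962)/96402 = -2243285*1/96402 = -2243285/96402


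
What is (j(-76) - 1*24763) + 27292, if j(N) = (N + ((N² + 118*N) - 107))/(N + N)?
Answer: 387783/152 ≈ 2551.2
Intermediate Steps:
j(N) = (-107 + N² + 119*N)/(2*N) (j(N) = (N + (-107 + N² + 118*N))/((2*N)) = (-107 + N² + 119*N)*(1/(2*N)) = (-107 + N² + 119*N)/(2*N))
(j(-76) - 1*24763) + 27292 = ((½)*(-107 - 76*(119 - 76))/(-76) - 1*24763) + 27292 = ((½)*(-1/76)*(-107 - 76*43) - 24763) + 27292 = ((½)*(-1/76)*(-107 - 3268) - 24763) + 27292 = ((½)*(-1/76)*(-3375) - 24763) + 27292 = (3375/152 - 24763) + 27292 = -3760601/152 + 27292 = 387783/152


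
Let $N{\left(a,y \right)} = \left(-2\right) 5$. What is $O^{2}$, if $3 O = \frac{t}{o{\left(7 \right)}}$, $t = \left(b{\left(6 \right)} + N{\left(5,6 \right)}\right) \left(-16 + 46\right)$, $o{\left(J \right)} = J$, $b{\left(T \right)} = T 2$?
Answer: $\frac{400}{49} \approx 8.1633$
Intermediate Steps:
$b{\left(T \right)} = 2 T$
$N{\left(a,y \right)} = -10$
$t = 60$ ($t = \left(2 \cdot 6 - 10\right) \left(-16 + 46\right) = \left(12 - 10\right) 30 = 2 \cdot 30 = 60$)
$O = \frac{20}{7}$ ($O = \frac{60 \cdot \frac{1}{7}}{3} = \frac{1}{3} \cdot \frac{60}{7} = \frac{20}{7} \approx 2.8571$)
$O^{2} = \left(\frac{20}{7}\right)^{2} = \frac{400}{49}$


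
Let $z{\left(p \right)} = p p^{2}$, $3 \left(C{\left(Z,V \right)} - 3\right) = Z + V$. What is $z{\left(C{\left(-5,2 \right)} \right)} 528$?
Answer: $4224$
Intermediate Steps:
$C{\left(Z,V \right)} = 3 + \frac{V}{3} + \frac{Z}{3}$ ($C{\left(Z,V \right)} = 3 + \frac{Z + V}{3} = 3 + \frac{V + Z}{3} = 3 + \left(\frac{V}{3} + \frac{Z}{3}\right) = 3 + \frac{V}{3} + \frac{Z}{3}$)
$z{\left(p \right)} = p^{3}$
$z{\left(C{\left(-5,2 \right)} \right)} 528 = \left(3 + \frac{1}{3} \cdot 2 + \frac{1}{3} \left(-5\right)\right)^{3} \cdot 528 = \left(3 + \frac{2}{3} - \frac{5}{3}\right)^{3} \cdot 528 = 2^{3} \cdot 528 = 8 \cdot 528 = 4224$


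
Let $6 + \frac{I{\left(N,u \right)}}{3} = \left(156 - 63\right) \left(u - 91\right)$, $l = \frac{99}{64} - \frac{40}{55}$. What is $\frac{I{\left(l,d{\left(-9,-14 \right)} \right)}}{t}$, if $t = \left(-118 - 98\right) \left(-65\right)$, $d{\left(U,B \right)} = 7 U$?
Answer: $- \frac{199}{65} \approx -3.0615$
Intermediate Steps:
$l = \frac{577}{704}$ ($l = 99 \cdot \frac{1}{64} - \frac{8}{11} = \frac{99}{64} - \frac{8}{11} = \frac{577}{704} \approx 0.8196$)
$I{\left(N,u \right)} = -25407 + 279 u$ ($I{\left(N,u \right)} = -18 + 3 \left(156 - 63\right) \left(u - 91\right) = -18 + 3 \cdot 93 \left(-91 + u\right) = -18 + 3 \left(-8463 + 93 u\right) = -18 + \left(-25389 + 279 u\right) = -25407 + 279 u$)
$t = 14040$ ($t = \left(-216\right) \left(-65\right) = 14040$)
$\frac{I{\left(l,d{\left(-9,-14 \right)} \right)}}{t} = \frac{-25407 + 279 \cdot 7 \left(-9\right)}{14040} = \left(-25407 + 279 \left(-63\right)\right) \frac{1}{14040} = \left(-25407 - 17577\right) \frac{1}{14040} = \left(-42984\right) \frac{1}{14040} = - \frac{199}{65}$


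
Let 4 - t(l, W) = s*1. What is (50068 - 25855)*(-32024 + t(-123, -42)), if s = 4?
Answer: -775397112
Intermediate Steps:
t(l, W) = 0 (t(l, W) = 4 - 4 = 0)
(50068 - 25855)*(-32024 + t(-123, -42)) = (50068 - 25855)*(-32024 + 0) = 24213*(-32024) = -775397112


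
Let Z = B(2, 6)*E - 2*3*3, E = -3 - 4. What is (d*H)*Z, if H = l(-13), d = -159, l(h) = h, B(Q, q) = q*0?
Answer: -37206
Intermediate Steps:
B(Q, q) = 0
E = -7
H = -13
Z = -18 (Z = 0*(-7) - 2*3*3 = 0 - 6*3 = 0 - 18 = -18)
(d*H)*Z = -159*(-13)*(-18) = 2067*(-18) = -37206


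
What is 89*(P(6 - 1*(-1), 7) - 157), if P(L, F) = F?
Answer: -13350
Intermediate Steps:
89*(P(6 - 1*(-1), 7) - 157) = 89*(7 - 157) = 89*(-150) = -13350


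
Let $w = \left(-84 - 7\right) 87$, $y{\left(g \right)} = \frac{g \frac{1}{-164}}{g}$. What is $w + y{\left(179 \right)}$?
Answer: $- \frac{1298389}{164} \approx -7917.0$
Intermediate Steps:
$y{\left(g \right)} = - \frac{1}{164}$ ($y{\left(g \right)} = \frac{g \left(- \frac{1}{164}\right)}{g} = \frac{\left(- \frac{1}{164}\right) g}{g} = - \frac{1}{164}$)
$w = -7917$ ($w = \left(-91\right) 87 = -7917$)
$w + y{\left(179 \right)} = -7917 - \frac{1}{164} = - \frac{1298389}{164}$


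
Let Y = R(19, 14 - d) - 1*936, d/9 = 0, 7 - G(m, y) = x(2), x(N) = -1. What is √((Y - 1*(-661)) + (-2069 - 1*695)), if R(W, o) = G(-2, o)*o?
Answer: I*√2927 ≈ 54.102*I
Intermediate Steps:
G(m, y) = 8 (G(m, y) = 7 - 1*(-1) = 7 + 1 = 8)
d = 0 (d = 9*0 = 0)
R(W, o) = 8*o
Y = -824 (Y = 8*(14 - 1*0) - 1*936 = 8*(14 + 0) - 936 = 8*14 - 936 = 112 - 936 = -824)
√((Y - 1*(-661)) + (-2069 - 1*695)) = √((-824 - 1*(-661)) + (-2069 - 1*695)) = √((-824 + 661) + (-2069 - 695)) = √(-163 - 2764) = √(-2927) = I*√2927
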